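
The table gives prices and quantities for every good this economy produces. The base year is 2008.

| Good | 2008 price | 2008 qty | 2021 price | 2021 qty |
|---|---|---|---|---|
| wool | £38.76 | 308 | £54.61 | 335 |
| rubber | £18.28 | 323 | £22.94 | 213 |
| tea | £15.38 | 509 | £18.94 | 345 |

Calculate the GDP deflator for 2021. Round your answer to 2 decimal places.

Nominal GDP 2021 = 54.61·335 + 22.94·213 + 18.94·345 = 29714.87.
Real GDP 2021 (at 2008 prices) = 38.76·335 + 18.28·213 + 15.38·345 = 22184.34.
Deflator = Nominal/Real × 100 = 29714.87/22184.34 × 100 = 133.945.

133.95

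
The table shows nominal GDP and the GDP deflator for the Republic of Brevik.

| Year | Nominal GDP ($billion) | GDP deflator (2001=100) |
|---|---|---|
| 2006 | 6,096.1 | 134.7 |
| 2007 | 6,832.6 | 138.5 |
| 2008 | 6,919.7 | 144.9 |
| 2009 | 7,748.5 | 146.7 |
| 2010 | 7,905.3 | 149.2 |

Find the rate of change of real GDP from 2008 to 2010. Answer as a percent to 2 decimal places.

10.95%

Real GDP 2008 = 6919.7/1.449 = 4775.50.
Real GDP 2010 = 7905.3/1.492 = 5298.46.
Change = 5298.46/4775.50 − 1 = 0.1095.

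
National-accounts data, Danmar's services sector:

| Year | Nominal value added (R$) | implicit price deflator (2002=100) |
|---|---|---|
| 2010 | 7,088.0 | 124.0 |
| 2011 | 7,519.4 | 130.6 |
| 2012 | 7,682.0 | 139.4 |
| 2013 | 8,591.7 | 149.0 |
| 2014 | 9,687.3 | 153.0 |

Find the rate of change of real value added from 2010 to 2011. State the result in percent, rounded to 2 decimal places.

0.73%

Real value added 2010 = 7088.0/1.240 = 5716.13.
Real value added 2011 = 7519.4/1.306 = 5757.58.
Change = 5757.58/5716.13 − 1 = 0.0073.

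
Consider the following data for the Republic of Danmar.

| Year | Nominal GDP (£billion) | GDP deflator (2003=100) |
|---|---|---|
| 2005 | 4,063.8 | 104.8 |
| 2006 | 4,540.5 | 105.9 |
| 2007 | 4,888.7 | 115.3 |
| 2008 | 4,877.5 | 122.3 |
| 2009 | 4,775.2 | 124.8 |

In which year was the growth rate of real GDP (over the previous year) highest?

2006: real = 4540.5/1.059 = 4287.54; growth vs 2005 (3877.67) = 10.57%.
2007: real = 4888.7/1.153 = 4239.98; growth vs 2006 (4287.54) = -1.11%.
2008: real = 4877.5/1.223 = 3988.14; growth vs 2007 (4239.98) = -5.94%.
2009: real = 4775.2/1.248 = 3826.28; growth vs 2008 (3988.14) = -4.06%.

2006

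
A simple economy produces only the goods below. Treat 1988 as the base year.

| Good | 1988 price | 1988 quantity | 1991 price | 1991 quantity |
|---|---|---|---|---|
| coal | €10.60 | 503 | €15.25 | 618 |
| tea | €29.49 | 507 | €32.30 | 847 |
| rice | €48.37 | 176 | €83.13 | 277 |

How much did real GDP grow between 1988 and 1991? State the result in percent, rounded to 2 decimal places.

56.02%

Real GDP 1988 = Nominal GDP 1988 = 10.60·503 + 29.49·507 + 48.37·176 = 28796.35.
Real GDP 1991 (at 1988 prices) = 10.60·618 + 29.49·847 + 48.37·277 = 44927.32.
Real growth = 44927.32/28796.35 − 1 = 0.5602.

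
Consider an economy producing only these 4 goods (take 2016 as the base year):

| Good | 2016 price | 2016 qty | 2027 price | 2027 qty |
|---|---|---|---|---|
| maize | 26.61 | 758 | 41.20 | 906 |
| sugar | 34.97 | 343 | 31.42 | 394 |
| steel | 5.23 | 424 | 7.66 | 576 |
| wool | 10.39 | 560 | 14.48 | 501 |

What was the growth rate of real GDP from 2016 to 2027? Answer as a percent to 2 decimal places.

Real GDP 2016 = Nominal GDP 2016 = 26.61·758 + 34.97·343 + 5.23·424 + 10.39·560 = 40201.01.
Real GDP 2027 (at 2016 prices) = 26.61·906 + 34.97·394 + 5.23·576 + 10.39·501 = 46104.71.
Real growth = 46104.71/40201.01 − 1 = 0.1469.

14.69%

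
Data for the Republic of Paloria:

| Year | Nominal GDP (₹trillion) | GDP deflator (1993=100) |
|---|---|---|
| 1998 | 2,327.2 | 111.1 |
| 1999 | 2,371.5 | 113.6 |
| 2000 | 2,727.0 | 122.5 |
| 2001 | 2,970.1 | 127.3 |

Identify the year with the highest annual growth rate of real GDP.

2000

1999: real = 2371.5/1.136 = 2087.59; growth vs 1998 (2094.69) = -0.34%.
2000: real = 2727.0/1.225 = 2226.12; growth vs 1999 (2087.59) = 6.64%.
2001: real = 2970.1/1.273 = 2333.15; growth vs 2000 (2226.12) = 4.81%.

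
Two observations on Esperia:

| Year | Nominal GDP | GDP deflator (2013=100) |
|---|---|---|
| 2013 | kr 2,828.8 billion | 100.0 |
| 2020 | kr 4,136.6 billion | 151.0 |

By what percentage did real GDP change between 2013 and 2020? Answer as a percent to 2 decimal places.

Deflate each year: 2013 → 2828.8/1.000 = 2828.80; 2020 → 4136.6/1.510 = 2739.47.
So real GDP changed by 2739.47/2828.80 − 1 = -0.0316, i.e. -3.16%.

-3.16%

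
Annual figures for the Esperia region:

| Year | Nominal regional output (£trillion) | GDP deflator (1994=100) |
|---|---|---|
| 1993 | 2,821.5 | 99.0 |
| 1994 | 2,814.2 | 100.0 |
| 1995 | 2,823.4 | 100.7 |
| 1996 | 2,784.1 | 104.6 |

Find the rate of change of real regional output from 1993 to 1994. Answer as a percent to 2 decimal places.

-1.26%

Real regional output 1993 = 2821.5/0.990 = 2850.00.
Real regional output 1994 = 2814.2/1.000 = 2814.20.
Change = 2814.20/2850.00 − 1 = -0.0126.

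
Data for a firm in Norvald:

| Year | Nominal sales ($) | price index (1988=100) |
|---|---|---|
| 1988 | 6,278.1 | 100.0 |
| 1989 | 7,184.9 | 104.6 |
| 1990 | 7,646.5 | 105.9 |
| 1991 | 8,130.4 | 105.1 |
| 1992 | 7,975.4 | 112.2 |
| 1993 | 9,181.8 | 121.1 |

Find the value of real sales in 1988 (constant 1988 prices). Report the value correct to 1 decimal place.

Real sales 1988 = 6278.1 / 1.000 = 6278.10.

$6,278.1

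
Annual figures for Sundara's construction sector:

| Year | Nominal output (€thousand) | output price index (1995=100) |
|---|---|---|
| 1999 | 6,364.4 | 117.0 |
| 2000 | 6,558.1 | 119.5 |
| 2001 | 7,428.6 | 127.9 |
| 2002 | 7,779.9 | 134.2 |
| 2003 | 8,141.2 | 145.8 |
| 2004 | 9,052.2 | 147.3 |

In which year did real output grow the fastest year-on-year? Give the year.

2000: real = 6558.1/1.195 = 5487.95; growth vs 1999 (5439.66) = 0.89%.
2001: real = 7428.6/1.279 = 5808.13; growth vs 2000 (5487.95) = 5.83%.
2002: real = 7779.9/1.342 = 5797.24; growth vs 2001 (5808.13) = -0.19%.
2003: real = 8141.2/1.458 = 5583.81; growth vs 2002 (5797.24) = -3.68%.
2004: real = 9052.2/1.473 = 6145.42; growth vs 2003 (5583.81) = 10.06%.

2004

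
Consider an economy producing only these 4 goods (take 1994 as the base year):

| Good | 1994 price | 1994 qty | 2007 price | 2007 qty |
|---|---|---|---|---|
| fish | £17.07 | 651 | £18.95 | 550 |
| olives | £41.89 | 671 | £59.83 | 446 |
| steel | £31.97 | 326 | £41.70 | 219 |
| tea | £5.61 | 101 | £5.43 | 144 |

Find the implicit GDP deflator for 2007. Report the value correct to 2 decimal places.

Nominal GDP 2007 = 18.95·550 + 59.83·446 + 41.70·219 + 5.43·144 = 47020.90.
Real GDP 2007 (at 1994 prices) = 17.07·550 + 41.89·446 + 31.97·219 + 5.61·144 = 35880.71.
Deflator = Nominal/Real × 100 = 47020.90/35880.71 × 100 = 131.048.

131.05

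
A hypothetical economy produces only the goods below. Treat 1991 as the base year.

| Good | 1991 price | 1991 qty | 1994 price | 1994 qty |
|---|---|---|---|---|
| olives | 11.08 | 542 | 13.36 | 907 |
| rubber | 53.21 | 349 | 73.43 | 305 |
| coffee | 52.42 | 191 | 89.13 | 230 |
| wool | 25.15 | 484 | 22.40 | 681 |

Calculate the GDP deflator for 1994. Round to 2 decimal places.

Nominal GDP 1994 = 13.36·907 + 73.43·305 + 89.13·230 + 22.40·681 = 70267.97.
Real GDP 1994 (at 1991 prices) = 11.08·907 + 53.21·305 + 52.42·230 + 25.15·681 = 55462.36.
Deflator = Nominal/Real × 100 = 70267.97/55462.36 × 100 = 126.695.

126.69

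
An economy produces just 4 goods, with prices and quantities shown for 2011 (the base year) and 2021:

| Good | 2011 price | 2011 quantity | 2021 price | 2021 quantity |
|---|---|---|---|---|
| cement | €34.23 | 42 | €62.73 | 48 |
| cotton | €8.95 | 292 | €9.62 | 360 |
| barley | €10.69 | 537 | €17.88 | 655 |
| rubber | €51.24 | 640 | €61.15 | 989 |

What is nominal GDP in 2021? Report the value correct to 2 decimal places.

Nominal GDP 2021 = Σ (p_2021 × q_2021) = 62.73·48 + 9.62·360 + 17.88·655 + 61.15·989 = 78662.99.

€78662.99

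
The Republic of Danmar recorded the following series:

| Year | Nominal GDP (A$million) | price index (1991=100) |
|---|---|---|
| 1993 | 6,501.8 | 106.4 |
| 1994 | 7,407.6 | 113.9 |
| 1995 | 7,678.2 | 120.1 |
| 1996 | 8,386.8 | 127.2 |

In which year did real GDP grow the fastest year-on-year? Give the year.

1994

1994: real = 7407.6/1.139 = 6503.60; growth vs 1993 (6110.71) = 6.43%.
1995: real = 7678.2/1.201 = 6393.17; growth vs 1994 (6503.60) = -1.70%.
1996: real = 8386.8/1.272 = 6593.40; growth vs 1995 (6393.17) = 3.13%.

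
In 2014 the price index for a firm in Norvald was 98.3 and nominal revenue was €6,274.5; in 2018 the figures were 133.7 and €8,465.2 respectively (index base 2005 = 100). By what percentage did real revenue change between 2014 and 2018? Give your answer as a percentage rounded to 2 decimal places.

Deflate each year: 2014 → 6274.5/0.983 = 6383.01; 2018 → 8465.2/1.337 = 6331.49.
So real revenue changed by 6331.49/6383.01 − 1 = -0.0081, i.e. -0.81%.

-0.81%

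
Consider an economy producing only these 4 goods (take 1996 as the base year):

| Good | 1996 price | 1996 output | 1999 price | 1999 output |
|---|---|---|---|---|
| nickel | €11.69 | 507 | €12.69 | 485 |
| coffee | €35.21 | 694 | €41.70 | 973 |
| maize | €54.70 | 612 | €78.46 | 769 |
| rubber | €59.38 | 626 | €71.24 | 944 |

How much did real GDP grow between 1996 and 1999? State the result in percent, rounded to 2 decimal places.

36.67%

Real GDP 1996 = Nominal GDP 1996 = 11.69·507 + 35.21·694 + 54.70·612 + 59.38·626 = 101010.85.
Real GDP 1999 (at 1996 prices) = 11.69·485 + 35.21·973 + 54.70·769 + 59.38·944 = 138048.00.
Real growth = 138048.00/101010.85 − 1 = 0.3667.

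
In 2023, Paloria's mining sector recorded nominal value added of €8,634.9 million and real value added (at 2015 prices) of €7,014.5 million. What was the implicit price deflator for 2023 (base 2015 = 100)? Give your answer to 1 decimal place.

123.1

implicit price deflator = (Nominal / Real) × 100 = 8634.9 / 7014.5 × 100 = 123.10.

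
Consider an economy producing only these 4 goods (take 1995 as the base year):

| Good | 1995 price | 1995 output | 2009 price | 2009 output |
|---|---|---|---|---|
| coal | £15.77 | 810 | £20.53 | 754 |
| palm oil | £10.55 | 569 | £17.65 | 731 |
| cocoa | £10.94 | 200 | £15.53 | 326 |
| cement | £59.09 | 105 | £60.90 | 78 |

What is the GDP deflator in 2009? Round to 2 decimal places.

Nominal GDP 2009 = 20.53·754 + 17.65·731 + 15.53·326 + 60.90·78 = 38194.75.
Real GDP 2009 (at 1995 prices) = 15.77·754 + 10.55·731 + 10.94·326 + 59.09·78 = 27778.09.
Deflator = Nominal/Real × 100 = 38194.75/27778.09 × 100 = 137.500.

137.50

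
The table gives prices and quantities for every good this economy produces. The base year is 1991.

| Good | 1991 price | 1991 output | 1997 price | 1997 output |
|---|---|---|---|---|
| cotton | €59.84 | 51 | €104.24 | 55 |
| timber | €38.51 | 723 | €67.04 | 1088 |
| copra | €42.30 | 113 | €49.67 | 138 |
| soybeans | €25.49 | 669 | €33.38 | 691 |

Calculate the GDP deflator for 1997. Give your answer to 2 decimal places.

158.20

Nominal GDP 1997 = 104.24·55 + 67.04·1088 + 49.67·138 + 33.38·691 = 108592.76.
Real GDP 1997 (at 1991 prices) = 59.84·55 + 38.51·1088 + 42.30·138 + 25.49·691 = 68641.07.
Deflator = Nominal/Real × 100 = 108592.76/68641.07 × 100 = 158.204.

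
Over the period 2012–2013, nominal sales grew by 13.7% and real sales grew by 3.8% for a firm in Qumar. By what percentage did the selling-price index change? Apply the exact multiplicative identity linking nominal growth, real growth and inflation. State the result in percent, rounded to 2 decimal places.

(1 + g_nom) = (1 + g_real)(1 + π), so π = 1.1370 / 1.0380 − 1 = 0.09538.

9.54%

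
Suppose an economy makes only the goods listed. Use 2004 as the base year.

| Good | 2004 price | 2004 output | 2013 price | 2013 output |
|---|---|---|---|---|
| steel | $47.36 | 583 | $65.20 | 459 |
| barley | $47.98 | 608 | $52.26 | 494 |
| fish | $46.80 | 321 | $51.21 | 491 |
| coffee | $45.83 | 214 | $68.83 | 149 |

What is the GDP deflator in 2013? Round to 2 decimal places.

Nominal GDP 2013 = 65.20·459 + 52.26·494 + 51.21·491 + 68.83·149 = 91143.02.
Real GDP 2013 (at 2004 prices) = 47.36·459 + 47.98·494 + 46.80·491 + 45.83·149 = 75247.83.
Deflator = Nominal/Real × 100 = 91143.02/75247.83 × 100 = 121.124.

121.12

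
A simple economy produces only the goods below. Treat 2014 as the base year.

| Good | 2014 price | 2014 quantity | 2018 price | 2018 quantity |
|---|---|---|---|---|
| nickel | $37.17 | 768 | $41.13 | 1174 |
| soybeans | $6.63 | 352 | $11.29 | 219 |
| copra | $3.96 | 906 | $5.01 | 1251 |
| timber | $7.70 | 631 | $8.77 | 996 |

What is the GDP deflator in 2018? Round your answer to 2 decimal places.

Nominal GDP 2018 = 41.13·1174 + 11.29·219 + 5.01·1251 + 8.77·996 = 65761.56.
Real GDP 2018 (at 2014 prices) = 37.17·1174 + 6.63·219 + 3.96·1251 + 7.70·996 = 57712.71.
Deflator = Nominal/Real × 100 = 65761.56/57712.71 × 100 = 113.946.

113.95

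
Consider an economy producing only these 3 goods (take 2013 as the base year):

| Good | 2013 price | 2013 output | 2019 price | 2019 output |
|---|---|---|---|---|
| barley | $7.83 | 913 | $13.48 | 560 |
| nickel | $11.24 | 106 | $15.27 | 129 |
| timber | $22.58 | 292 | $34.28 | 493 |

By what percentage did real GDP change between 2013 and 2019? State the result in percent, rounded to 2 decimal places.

13.61%

Real GDP 2013 = Nominal GDP 2013 = 7.83·913 + 11.24·106 + 22.58·292 = 14933.59.
Real GDP 2019 (at 2013 prices) = 7.83·560 + 11.24·129 + 22.58·493 = 16966.70.
Real growth = 16966.70/14933.59 − 1 = 0.1361.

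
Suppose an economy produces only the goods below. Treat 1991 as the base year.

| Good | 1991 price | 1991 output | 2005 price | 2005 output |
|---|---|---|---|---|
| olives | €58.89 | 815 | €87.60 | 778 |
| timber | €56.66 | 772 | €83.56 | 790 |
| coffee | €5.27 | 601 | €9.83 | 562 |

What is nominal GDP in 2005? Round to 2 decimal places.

€139689.66

Nominal GDP 2005 = Σ (p_2005 × q_2005) = 87.60·778 + 83.56·790 + 9.83·562 = 139689.66.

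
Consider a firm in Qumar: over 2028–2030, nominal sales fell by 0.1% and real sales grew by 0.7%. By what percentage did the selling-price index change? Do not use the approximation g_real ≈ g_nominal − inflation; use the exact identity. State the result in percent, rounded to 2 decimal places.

(1 + g_nom) = (1 + g_real)(1 + π), so π = 0.9990 / 1.0070 − 1 = -0.00794.

-0.79%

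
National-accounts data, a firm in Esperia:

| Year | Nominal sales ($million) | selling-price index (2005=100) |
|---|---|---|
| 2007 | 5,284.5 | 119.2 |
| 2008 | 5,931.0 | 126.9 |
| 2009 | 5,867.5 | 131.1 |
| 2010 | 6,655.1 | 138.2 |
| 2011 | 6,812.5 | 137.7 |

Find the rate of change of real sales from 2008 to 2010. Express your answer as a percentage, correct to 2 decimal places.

3.03%

Real sales 2008 = 5931.0/1.269 = 4673.76.
Real sales 2010 = 6655.1/1.382 = 4815.56.
Change = 4815.56/4673.76 − 1 = 0.0303.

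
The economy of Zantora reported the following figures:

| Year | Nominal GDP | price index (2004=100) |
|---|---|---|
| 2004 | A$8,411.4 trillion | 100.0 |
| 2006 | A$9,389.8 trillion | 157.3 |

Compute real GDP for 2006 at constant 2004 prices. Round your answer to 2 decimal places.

Real GDP = Nominal / (price index/100) = 9389.8 / 1.573 = 5969.36.

A$5,969.36 trillion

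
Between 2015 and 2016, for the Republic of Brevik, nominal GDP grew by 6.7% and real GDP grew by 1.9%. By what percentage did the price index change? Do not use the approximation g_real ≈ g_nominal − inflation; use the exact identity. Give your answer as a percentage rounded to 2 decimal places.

(1 + g_nom) = (1 + g_real)(1 + π), so π = 1.0670 / 1.0190 − 1 = 0.04711.

4.71%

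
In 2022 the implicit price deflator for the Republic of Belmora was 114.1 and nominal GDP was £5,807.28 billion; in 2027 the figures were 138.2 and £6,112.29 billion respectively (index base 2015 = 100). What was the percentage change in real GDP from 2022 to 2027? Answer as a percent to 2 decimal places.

-13.10%

Deflate each year: 2022 → 5807.28/1.141 = 5089.64; 2027 → 6112.29/1.382 = 4422.79.
So real GDP changed by 4422.79/5089.64 − 1 = -0.1310, i.e. -13.10%.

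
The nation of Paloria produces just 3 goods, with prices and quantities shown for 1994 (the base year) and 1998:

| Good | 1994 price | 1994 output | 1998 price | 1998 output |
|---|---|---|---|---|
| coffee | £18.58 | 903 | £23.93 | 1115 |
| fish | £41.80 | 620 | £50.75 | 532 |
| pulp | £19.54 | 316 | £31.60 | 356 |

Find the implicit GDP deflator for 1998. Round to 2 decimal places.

130.09

Nominal GDP 1998 = 23.93·1115 + 50.75·532 + 31.60·356 = 64930.55.
Real GDP 1998 (at 1994 prices) = 18.58·1115 + 41.80·532 + 19.54·356 = 49910.54.
Deflator = Nominal/Real × 100 = 64930.55/49910.54 × 100 = 130.094.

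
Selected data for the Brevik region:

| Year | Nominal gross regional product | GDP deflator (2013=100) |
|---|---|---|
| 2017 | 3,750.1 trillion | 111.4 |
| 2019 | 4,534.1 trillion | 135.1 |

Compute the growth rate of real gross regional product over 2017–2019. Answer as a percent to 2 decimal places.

-0.30%

Real gross regional product 2017 = 3750.1 / 1.114 = 3366.34.
Real gross regional product 2019 = 4534.1 / 1.351 = 3356.11.
Real growth = 3356.11 / 3366.34 − 1 = -0.0030.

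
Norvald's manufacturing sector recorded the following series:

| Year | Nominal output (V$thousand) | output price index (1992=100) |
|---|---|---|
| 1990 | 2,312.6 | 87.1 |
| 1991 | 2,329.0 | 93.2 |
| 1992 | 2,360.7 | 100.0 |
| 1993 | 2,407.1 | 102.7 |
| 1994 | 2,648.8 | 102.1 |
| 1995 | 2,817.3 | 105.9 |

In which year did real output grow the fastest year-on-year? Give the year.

1991: real = 2329.0/0.932 = 2498.93; growth vs 1990 (2655.11) = -5.88%.
1992: real = 2360.7/1.000 = 2360.70; growth vs 1991 (2498.93) = -5.53%.
1993: real = 2407.1/1.027 = 2343.82; growth vs 1992 (2360.70) = -0.72%.
1994: real = 2648.8/1.021 = 2594.32; growth vs 1993 (2343.82) = 10.69%.
1995: real = 2817.3/1.059 = 2660.34; growth vs 1994 (2594.32) = 2.54%.

1994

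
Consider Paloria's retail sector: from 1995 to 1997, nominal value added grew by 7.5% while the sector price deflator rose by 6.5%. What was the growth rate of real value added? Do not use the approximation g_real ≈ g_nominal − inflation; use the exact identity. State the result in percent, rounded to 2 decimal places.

(1 + g_nom) = (1 + g_real)(1 + π), so g_real = 1.0750 / 1.0650 − 1 = 0.00939.

0.94%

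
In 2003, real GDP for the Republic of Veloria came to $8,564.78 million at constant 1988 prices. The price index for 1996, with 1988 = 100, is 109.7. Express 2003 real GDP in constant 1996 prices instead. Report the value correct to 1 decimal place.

Real GDP in 1996 prices = Real GDP in 1988 prices × (P_1996/P_1988) = 8564.78 × 1.097 = 9395.56.

$9,395.6 million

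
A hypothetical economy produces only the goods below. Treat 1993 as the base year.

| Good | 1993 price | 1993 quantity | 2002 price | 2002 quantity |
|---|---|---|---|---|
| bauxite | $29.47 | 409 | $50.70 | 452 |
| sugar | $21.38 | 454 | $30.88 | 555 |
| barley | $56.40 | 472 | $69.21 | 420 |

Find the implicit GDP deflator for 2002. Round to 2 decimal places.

141.43

Nominal GDP 2002 = 50.70·452 + 30.88·555 + 69.21·420 = 69123.00.
Real GDP 2002 (at 1993 prices) = 29.47·452 + 21.38·555 + 56.40·420 = 48874.34.
Deflator = Nominal/Real × 100 = 69123.00/48874.34 × 100 = 141.430.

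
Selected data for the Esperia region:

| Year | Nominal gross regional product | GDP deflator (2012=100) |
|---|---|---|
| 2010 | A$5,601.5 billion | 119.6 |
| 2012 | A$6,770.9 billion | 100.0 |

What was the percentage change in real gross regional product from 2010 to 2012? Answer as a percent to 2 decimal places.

44.57%

Real gross regional product 2010 = 5601.5 / 1.196 = 4683.53.
Real gross regional product 2012 = 6770.9 / 1.000 = 6770.90.
Real growth = 6770.90 / 4683.53 − 1 = 0.4457.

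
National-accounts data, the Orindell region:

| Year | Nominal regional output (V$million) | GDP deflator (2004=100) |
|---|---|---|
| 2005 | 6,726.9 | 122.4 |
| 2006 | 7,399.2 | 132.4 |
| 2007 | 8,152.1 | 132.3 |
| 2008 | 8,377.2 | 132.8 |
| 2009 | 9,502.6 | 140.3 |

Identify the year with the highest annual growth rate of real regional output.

2006: real = 7399.2/1.324 = 5588.52; growth vs 2005 (5495.83) = 1.69%.
2007: real = 8152.1/1.323 = 6161.83; growth vs 2006 (5588.52) = 10.26%.
2008: real = 8377.2/1.328 = 6308.13; growth vs 2007 (6161.83) = 2.37%.
2009: real = 9502.6/1.403 = 6773.06; growth vs 2008 (6308.13) = 7.37%.

2007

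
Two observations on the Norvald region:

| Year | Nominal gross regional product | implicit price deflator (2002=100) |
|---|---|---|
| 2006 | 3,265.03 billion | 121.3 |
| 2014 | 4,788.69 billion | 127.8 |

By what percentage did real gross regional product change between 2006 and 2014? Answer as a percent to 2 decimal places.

Deflate each year: 2006 → 3265.03/1.213 = 2691.70; 2014 → 4788.69/1.278 = 3747.02.
So real gross regional product changed by 3747.02/2691.70 − 1 = 0.3921, i.e. 39.21%.

39.21%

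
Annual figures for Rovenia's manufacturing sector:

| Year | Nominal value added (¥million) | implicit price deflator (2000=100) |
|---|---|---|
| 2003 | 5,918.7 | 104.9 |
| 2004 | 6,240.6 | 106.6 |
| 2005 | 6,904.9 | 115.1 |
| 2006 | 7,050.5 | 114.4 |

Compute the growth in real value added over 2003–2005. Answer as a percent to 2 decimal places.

Real value added 2003 = 5918.7/1.049 = 5642.23.
Real value added 2005 = 6904.9/1.151 = 5999.04.
Change = 5999.04/5642.23 − 1 = 0.0632.

6.32%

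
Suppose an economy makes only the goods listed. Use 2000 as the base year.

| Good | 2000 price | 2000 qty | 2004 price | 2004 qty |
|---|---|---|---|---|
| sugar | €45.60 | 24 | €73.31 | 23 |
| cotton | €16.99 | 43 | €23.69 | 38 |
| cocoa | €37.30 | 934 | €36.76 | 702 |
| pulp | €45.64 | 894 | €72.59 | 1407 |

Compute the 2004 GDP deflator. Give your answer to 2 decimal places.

141.73

Nominal GDP 2004 = 73.31·23 + 23.69·38 + 36.76·702 + 72.59·1407 = 130526.00.
Real GDP 2004 (at 2000 prices) = 45.60·23 + 16.99·38 + 37.30·702 + 45.64·1407 = 92094.50.
Deflator = Nominal/Real × 100 = 130526.00/92094.50 × 100 = 141.731.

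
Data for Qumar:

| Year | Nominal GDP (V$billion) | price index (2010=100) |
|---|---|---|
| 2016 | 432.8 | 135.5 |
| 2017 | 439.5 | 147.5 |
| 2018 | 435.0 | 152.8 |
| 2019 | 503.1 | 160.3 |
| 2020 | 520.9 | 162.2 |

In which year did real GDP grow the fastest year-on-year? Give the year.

2017: real = 439.5/1.475 = 297.97; growth vs 2016 (319.41) = -6.71%.
2018: real = 435.0/1.528 = 284.69; growth vs 2017 (297.97) = -4.46%.
2019: real = 503.1/1.603 = 313.85; growth vs 2018 (284.69) = 10.24%.
2020: real = 520.9/1.622 = 321.15; growth vs 2019 (313.85) = 2.33%.

2019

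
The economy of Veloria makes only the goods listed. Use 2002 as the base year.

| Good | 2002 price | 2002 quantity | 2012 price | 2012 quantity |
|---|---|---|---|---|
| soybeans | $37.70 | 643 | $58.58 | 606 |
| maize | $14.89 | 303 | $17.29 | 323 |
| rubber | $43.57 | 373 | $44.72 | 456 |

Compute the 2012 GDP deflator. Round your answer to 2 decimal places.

Nominal GDP 2012 = 58.58·606 + 17.29·323 + 44.72·456 = 61476.47.
Real GDP 2012 (at 2002 prices) = 37.70·606 + 14.89·323 + 43.57·456 = 47523.59.
Deflator = Nominal/Real × 100 = 61476.47/47523.59 × 100 = 129.360.

129.36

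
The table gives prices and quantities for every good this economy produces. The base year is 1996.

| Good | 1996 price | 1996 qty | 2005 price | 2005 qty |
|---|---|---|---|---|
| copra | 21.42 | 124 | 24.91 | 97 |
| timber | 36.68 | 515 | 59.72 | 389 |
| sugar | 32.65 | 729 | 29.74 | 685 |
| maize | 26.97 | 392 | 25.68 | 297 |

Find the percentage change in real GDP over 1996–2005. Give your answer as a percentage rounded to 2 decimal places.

Real GDP 1996 = Nominal GDP 1996 = 21.42·124 + 36.68·515 + 32.65·729 + 26.97·392 = 55920.37.
Real GDP 2005 (at 1996 prices) = 21.42·97 + 36.68·389 + 32.65·685 + 26.97·297 = 46721.60.
Real growth = 46721.60/55920.37 − 1 = -0.1645.

-16.45%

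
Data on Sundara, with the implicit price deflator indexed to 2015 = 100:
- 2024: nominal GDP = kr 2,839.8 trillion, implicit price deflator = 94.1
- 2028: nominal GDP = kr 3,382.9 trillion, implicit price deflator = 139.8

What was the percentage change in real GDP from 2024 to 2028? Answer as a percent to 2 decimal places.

Real GDP 2024 = 2839.8 / 0.941 = 3017.85.
Real GDP 2028 = 3382.9 / 1.398 = 2419.81.
Real growth = 2419.81 / 3017.85 − 1 = -0.1982.

-19.82%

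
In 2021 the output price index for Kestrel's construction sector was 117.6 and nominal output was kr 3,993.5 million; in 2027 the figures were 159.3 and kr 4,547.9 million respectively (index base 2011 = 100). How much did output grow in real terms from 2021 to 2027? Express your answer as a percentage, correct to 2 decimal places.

Deflate each year: 2021 → 3993.5/1.176 = 3395.83; 2027 → 4547.9/1.593 = 2854.93.
So real output changed by 2854.93/3395.83 − 1 = -0.1593, i.e. -15.93%.

-15.93%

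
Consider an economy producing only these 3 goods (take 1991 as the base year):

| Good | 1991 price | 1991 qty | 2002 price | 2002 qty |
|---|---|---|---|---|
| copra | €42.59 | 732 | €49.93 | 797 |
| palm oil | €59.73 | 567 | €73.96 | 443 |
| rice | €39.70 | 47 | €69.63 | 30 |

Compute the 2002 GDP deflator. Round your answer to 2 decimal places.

Nominal GDP 2002 = 49.93·797 + 73.96·443 + 69.63·30 = 74647.39.
Real GDP 2002 (at 1991 prices) = 42.59·797 + 59.73·443 + 39.70·30 = 61595.62.
Deflator = Nominal/Real × 100 = 74647.39/61595.62 × 100 = 121.189.

121.19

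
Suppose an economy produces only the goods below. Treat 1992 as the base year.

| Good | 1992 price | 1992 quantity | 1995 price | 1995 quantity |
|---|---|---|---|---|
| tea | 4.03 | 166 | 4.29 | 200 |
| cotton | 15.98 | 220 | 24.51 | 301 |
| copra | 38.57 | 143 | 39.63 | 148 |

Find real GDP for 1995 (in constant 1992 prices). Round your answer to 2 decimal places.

11324.34

Real GDP 1995 = Σ (p_1992 × q_1995) = 4.03·200 + 15.98·301 + 38.57·148 = 11324.34.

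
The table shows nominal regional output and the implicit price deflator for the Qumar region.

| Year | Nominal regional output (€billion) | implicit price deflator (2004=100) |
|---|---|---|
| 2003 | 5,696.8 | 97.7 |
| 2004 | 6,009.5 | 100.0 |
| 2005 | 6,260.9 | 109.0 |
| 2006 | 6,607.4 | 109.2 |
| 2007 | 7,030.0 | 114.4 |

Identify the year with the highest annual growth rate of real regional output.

2006

2004: real = 6009.5/1.000 = 6009.50; growth vs 2003 (5830.91) = 3.06%.
2005: real = 6260.9/1.090 = 5743.94; growth vs 2004 (6009.50) = -4.42%.
2006: real = 6607.4/1.092 = 6050.73; growth vs 2005 (5743.94) = 5.34%.
2007: real = 7030.0/1.144 = 6145.10; growth vs 2006 (6050.73) = 1.56%.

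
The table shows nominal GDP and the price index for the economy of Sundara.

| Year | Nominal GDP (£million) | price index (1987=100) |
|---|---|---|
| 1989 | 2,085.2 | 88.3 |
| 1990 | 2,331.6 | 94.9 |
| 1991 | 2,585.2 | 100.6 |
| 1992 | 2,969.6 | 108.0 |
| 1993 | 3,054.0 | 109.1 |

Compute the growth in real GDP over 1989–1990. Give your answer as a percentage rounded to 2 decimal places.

Real GDP 1989 = 2085.2/0.883 = 2361.49.
Real GDP 1990 = 2331.6/0.949 = 2456.90.
Change = 2456.90/2361.49 − 1 = 0.0404.

4.04%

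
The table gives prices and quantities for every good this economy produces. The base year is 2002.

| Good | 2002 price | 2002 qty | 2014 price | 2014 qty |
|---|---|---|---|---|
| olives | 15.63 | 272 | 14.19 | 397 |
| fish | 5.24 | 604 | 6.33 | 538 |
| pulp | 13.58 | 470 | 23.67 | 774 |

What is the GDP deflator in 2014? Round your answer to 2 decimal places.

Nominal GDP 2014 = 14.19·397 + 6.33·538 + 23.67·774 = 27359.55.
Real GDP 2014 (at 2002 prices) = 15.63·397 + 5.24·538 + 13.58·774 = 19535.15.
Deflator = Nominal/Real × 100 = 27359.55/19535.15 × 100 = 140.053.

140.05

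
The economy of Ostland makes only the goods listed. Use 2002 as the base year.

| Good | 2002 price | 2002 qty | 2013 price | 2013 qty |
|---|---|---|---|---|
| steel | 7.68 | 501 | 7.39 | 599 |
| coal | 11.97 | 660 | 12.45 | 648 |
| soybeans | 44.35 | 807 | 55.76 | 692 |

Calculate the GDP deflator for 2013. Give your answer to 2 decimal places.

118.66

Nominal GDP 2013 = 7.39·599 + 12.45·648 + 55.76·692 = 51080.13.
Real GDP 2013 (at 2002 prices) = 7.68·599 + 11.97·648 + 44.35·692 = 43047.08.
Deflator = Nominal/Real × 100 = 51080.13/43047.08 × 100 = 118.661.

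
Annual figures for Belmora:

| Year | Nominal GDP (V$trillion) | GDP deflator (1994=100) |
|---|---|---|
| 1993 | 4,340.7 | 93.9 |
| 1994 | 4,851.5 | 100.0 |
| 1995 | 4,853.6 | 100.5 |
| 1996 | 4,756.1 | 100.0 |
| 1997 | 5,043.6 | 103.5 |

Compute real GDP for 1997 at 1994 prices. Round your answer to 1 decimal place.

Real GDP 1997 = 5043.6 / 1.035 = 4873.04.

V$4,873.0 trillion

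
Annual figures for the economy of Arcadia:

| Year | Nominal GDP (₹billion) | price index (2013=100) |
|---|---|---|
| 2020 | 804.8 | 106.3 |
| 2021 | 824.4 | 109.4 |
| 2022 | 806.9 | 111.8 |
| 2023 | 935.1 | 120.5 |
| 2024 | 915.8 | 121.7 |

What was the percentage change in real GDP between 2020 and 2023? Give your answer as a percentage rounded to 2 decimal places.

Real GDP 2020 = 804.8/1.063 = 757.10.
Real GDP 2023 = 935.1/1.205 = 776.02.
Change = 776.02/757.10 − 1 = 0.0250.

2.50%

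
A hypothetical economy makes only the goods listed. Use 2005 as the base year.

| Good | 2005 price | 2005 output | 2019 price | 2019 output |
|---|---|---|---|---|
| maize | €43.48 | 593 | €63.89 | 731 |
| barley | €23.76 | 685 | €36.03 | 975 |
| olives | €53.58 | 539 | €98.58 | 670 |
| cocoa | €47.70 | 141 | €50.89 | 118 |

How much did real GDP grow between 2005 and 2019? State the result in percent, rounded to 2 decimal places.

24.22%

Real GDP 2005 = Nominal GDP 2005 = 43.48·593 + 23.76·685 + 53.58·539 + 47.70·141 = 77664.56.
Real GDP 2019 (at 2005 prices) = 43.48·731 + 23.76·975 + 53.58·670 + 47.70·118 = 96477.08.
Real growth = 96477.08/77664.56 − 1 = 0.2422.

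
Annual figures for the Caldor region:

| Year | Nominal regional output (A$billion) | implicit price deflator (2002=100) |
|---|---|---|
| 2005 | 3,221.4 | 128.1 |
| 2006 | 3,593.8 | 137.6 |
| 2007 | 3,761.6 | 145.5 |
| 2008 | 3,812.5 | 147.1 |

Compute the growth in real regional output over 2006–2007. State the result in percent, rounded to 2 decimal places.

-1.01%

Real regional output 2006 = 3593.8/1.376 = 2611.77.
Real regional output 2007 = 3761.6/1.455 = 2585.29.
Change = 2585.29/2611.77 − 1 = -0.0101.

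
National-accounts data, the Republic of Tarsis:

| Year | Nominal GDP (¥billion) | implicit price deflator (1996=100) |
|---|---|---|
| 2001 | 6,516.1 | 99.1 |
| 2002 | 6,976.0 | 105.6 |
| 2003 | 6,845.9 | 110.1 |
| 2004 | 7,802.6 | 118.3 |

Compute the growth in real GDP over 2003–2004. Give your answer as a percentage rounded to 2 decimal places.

Real GDP 2003 = 6845.9/1.101 = 6217.89.
Real GDP 2004 = 7802.6/1.183 = 6595.60.
Change = 6595.60/6217.89 − 1 = 0.0607.

6.07%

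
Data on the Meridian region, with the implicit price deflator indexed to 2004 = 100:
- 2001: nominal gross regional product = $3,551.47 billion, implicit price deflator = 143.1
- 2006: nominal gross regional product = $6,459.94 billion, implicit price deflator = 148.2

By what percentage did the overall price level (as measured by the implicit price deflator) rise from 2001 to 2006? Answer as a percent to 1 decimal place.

Price-level change = 148.2 / 143.1 − 1 = 0.0356.

3.6%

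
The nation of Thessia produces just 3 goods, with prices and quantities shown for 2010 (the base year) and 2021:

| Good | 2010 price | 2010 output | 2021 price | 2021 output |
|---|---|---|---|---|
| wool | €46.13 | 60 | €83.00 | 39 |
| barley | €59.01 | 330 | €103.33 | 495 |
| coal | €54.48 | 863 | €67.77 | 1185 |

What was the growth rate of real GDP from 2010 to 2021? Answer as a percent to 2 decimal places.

Real GDP 2010 = Nominal GDP 2010 = 46.13·60 + 59.01·330 + 54.48·863 = 69257.34.
Real GDP 2021 (at 2010 prices) = 46.13·39 + 59.01·495 + 54.48·1185 = 95567.82.
Real growth = 95567.82/69257.34 − 1 = 0.3799.

37.99%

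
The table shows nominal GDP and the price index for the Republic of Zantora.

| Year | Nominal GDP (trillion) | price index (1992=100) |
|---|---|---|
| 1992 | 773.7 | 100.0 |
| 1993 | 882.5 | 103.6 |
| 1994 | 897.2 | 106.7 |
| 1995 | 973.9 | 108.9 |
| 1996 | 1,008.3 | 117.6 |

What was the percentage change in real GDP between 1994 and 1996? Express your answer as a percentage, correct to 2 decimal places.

Real GDP 1994 = 897.2/1.067 = 840.86.
Real GDP 1996 = 1008.3/1.176 = 857.40.
Change = 857.40/840.86 − 1 = 0.0197.

1.97%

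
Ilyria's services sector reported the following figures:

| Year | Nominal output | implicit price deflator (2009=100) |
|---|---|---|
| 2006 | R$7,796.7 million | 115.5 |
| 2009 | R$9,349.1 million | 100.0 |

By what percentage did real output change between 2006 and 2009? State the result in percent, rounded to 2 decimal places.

38.50%

Real output 2006 = 7796.7 / 1.155 = 6750.39.
Real output 2009 = 9349.1 / 1.000 = 9349.10.
Real growth = 9349.10 / 6750.39 − 1 = 0.3850.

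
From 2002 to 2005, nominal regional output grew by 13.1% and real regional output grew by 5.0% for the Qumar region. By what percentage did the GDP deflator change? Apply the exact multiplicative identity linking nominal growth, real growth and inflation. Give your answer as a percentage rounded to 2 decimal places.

(1 + g_nom) = (1 + g_real)(1 + π), so π = 1.1310 / 1.0500 − 1 = 0.07714.

7.71%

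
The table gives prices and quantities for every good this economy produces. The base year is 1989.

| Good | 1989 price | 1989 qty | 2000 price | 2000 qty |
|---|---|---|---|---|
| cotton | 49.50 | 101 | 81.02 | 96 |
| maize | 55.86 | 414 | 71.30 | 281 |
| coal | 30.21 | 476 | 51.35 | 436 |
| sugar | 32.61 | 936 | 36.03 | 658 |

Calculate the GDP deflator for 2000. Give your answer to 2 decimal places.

Nominal GDP 2000 = 81.02·96 + 71.30·281 + 51.35·436 + 36.03·658 = 73909.56.
Real GDP 2000 (at 1989 prices) = 49.50·96 + 55.86·281 + 30.21·436 + 32.61·658 = 55077.60.
Deflator = Nominal/Real × 100 = 73909.56/55077.60 × 100 = 134.192.

134.19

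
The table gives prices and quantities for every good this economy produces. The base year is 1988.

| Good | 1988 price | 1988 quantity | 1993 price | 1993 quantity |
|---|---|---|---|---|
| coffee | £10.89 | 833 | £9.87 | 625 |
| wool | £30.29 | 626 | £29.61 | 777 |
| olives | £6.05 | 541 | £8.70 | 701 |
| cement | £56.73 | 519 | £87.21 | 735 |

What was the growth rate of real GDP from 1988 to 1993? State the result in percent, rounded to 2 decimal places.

25.56%

Real GDP 1988 = Nominal GDP 1988 = 10.89·833 + 30.29·626 + 6.05·541 + 56.73·519 = 60748.83.
Real GDP 1993 (at 1988 prices) = 10.89·625 + 30.29·777 + 6.05·701 + 56.73·735 = 76279.18.
Real growth = 76279.18/60748.83 − 1 = 0.2556.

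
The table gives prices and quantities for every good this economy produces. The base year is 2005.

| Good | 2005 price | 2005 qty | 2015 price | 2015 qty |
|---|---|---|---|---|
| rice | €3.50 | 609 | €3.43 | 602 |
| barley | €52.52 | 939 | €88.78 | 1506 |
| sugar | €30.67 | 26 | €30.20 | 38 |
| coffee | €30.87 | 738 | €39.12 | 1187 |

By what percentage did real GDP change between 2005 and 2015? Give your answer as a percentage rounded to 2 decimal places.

Real GDP 2005 = Nominal GDP 2005 = 3.50·609 + 52.52·939 + 30.67·26 + 30.87·738 = 75027.26.
Real GDP 2015 (at 2005 prices) = 3.50·602 + 52.52·1506 + 30.67·38 + 30.87·1187 = 119010.27.
Real growth = 119010.27/75027.26 − 1 = 0.5862.

58.62%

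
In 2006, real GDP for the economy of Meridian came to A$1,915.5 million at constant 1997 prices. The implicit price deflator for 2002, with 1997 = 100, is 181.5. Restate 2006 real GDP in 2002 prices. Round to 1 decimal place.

Real GDP in 2002 prices = Real GDP in 1997 prices × (P_2002/P_1997) = 1915.5 × 1.815 = 3476.63.

A$3,476.6 million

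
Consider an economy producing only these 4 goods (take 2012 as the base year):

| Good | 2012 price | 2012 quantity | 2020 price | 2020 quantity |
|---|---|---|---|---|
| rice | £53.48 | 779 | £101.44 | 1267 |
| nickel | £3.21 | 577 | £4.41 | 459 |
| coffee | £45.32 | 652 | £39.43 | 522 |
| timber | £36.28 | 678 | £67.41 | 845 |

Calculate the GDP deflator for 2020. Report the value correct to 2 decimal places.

Nominal GDP 2020 = 101.44·1267 + 4.41·459 + 39.43·522 + 67.41·845 = 208092.58.
Real GDP 2020 (at 2012 prices) = 53.48·1267 + 3.21·459 + 45.32·522 + 36.28·845 = 123546.19.
Deflator = Nominal/Real × 100 = 208092.58/123546.19 × 100 = 168.433.

168.43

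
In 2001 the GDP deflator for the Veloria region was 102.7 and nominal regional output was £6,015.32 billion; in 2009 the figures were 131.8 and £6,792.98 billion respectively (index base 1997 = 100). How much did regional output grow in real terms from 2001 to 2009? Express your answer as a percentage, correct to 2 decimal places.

Deflate each year: 2001 → 6015.32/1.027 = 5857.18; 2009 → 6792.98/1.318 = 5154.01.
So real regional output changed by 5154.01/5857.18 − 1 = -0.1201, i.e. -12.01%.

-12.01%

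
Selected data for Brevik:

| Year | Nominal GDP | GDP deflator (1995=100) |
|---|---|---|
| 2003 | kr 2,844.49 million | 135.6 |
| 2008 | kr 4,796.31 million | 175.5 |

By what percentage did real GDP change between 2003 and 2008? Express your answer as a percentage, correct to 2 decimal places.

Real GDP 2003 = 2844.49 / 1.356 = 2097.71.
Real GDP 2008 = 4796.31 / 1.755 = 2732.94.
Real growth = 2732.94 / 2097.71 − 1 = 0.3028.

30.28%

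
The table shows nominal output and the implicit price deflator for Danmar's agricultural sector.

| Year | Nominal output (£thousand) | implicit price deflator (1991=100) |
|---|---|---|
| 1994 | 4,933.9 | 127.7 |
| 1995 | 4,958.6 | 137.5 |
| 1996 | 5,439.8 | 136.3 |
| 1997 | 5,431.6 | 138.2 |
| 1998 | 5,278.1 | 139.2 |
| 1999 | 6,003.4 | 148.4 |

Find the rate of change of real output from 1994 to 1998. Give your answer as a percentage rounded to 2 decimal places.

Real output 1994 = 4933.9/1.277 = 3863.66.
Real output 1998 = 5278.1/1.392 = 3791.74.
Change = 3791.74/3863.66 − 1 = -0.0186.

-1.86%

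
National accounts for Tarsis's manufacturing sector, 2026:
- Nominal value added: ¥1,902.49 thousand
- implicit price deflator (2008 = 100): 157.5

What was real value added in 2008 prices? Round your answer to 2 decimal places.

Real value added = Nominal / (implicit price deflator/100) = 1902.49 / 1.575 = 1207.93.

¥1,207.93 thousand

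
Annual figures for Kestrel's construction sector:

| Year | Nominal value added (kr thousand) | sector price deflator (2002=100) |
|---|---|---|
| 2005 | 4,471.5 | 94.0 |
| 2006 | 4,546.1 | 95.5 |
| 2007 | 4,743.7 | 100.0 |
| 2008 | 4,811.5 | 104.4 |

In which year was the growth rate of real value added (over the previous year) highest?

2006: real = 4546.1/0.955 = 4760.31; growth vs 2005 (4756.91) = 0.07%.
2007: real = 4743.7/1.000 = 4743.70; growth vs 2006 (4760.31) = -0.35%.
2008: real = 4811.5/1.044 = 4608.72; growth vs 2007 (4743.70) = -2.85%.

2006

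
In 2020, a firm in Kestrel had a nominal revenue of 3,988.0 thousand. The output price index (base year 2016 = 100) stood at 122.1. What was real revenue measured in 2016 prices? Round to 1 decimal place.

3,266.2 thousand

Real revenue = Nominal / (output price index/100) = 3988.0 / 1.221 = 3266.18.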